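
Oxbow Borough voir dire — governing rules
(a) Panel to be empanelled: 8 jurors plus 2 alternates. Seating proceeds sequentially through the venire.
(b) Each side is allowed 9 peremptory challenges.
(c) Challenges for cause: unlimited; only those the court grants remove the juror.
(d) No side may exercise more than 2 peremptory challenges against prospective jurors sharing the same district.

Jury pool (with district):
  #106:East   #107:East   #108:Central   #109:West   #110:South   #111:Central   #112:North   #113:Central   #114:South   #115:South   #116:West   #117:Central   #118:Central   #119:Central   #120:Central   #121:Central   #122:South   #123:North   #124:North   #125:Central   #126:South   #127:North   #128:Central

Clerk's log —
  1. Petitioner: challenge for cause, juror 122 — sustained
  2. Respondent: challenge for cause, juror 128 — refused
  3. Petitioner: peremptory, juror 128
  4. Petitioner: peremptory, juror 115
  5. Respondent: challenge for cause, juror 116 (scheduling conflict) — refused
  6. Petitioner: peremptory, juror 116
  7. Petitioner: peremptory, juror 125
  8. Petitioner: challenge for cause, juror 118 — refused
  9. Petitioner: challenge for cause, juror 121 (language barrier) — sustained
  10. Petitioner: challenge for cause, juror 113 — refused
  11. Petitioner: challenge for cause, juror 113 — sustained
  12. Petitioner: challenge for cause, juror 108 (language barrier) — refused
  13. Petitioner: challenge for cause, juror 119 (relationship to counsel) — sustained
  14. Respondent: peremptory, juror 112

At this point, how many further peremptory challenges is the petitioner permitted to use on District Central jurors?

0

Petitioner peremptories so far: #128, #115, #116, #125 — 4 of 9 used, 5 left overall.
Against District Central: #128, #125 — 2 used; per-district cap 2 leaves 0.
Binding limit: min(5, 0) = 0.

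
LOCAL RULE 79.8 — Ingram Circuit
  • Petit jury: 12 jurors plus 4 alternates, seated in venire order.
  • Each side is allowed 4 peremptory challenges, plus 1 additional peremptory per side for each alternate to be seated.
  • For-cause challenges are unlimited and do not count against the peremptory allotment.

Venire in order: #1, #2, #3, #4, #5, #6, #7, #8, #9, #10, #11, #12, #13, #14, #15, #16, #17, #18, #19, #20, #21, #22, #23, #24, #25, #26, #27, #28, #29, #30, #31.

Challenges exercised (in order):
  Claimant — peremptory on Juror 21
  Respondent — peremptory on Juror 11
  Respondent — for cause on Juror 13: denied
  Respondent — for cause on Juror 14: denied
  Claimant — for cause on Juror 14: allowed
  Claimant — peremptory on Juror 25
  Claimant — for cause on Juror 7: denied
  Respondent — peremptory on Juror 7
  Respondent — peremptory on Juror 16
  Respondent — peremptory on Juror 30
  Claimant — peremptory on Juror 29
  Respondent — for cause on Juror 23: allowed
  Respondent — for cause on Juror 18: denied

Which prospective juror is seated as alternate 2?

Removed: #7, #11, #14, #16, #21, #23, #25, #29, #30. (#13, #18 stay — for-cause denied.)
Seating in order: seats 1–12 → #1, #2, #3, #4, #5, #6, #8, #9, #10, #12, #13, #15; alternates → #17, #18, #19, #20.
So alternate 2 is #18.

18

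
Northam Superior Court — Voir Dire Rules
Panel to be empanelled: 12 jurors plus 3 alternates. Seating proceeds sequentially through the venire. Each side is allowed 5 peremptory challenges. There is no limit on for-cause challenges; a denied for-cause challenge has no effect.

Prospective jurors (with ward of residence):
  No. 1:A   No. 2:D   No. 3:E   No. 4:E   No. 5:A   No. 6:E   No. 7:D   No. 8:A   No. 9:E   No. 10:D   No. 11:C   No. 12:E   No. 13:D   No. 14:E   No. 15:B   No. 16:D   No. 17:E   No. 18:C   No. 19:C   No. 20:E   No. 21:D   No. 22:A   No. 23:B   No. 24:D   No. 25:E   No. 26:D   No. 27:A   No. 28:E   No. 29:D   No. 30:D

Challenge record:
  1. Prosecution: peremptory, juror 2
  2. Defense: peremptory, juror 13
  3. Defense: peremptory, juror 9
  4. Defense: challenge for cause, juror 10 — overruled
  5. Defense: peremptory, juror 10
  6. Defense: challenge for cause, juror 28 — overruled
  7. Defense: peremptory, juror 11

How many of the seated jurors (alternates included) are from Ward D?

2

Removed: #2, #9, #10, #11, #13.
Seated (15 incl. alternates): #1, #3, #4, #5, #6, #7, #8, #12, #14, #15, #16, #17, #18, #19, #20.
Of those, in Ward D: #7, #16 → 2.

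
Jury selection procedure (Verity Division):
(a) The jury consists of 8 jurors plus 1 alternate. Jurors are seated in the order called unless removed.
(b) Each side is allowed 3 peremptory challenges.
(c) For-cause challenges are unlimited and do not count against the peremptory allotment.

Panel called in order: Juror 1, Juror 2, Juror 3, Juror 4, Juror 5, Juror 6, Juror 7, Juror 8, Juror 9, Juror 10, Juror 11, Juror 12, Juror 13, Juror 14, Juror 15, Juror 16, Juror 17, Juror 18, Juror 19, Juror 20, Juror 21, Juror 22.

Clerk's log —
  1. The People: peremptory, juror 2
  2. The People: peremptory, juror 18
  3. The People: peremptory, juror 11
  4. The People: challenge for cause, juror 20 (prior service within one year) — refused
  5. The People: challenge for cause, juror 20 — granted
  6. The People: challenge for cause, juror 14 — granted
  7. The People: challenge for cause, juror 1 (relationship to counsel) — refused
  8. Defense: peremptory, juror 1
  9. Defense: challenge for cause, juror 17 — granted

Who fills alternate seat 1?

12

Removed: #1, #2, #11, #14, #17, #18, #20.
Filling seats in venire order through position 9: #3, #4, #5, #6, #7, #8, #9, #10, #12.
So alternate 1 is #12.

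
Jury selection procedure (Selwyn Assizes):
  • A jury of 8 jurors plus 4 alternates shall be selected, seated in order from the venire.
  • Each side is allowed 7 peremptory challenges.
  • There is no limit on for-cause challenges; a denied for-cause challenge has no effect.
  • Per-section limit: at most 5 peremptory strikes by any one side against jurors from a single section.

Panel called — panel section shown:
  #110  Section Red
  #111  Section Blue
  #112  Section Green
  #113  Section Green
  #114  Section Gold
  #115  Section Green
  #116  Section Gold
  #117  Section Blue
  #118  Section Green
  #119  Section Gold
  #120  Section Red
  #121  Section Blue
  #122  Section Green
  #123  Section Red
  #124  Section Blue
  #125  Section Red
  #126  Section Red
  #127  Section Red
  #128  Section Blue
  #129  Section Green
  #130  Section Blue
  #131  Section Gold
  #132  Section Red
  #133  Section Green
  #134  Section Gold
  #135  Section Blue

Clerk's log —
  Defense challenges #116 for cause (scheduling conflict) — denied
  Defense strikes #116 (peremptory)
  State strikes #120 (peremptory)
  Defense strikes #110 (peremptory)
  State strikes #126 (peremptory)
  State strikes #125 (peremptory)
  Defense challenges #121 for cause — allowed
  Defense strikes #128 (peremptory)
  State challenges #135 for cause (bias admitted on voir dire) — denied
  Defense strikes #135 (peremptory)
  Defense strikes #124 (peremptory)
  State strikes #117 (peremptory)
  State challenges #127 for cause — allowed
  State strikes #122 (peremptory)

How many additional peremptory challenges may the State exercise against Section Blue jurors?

State peremptories so far: #120, #126, #125, #117, #122 — 5 of 7 used, 2 left overall.
Against Section Blue: #117 — 1 used; per-section cap 5 leaves 4.
Binding limit: min(2, 4) = 2.

2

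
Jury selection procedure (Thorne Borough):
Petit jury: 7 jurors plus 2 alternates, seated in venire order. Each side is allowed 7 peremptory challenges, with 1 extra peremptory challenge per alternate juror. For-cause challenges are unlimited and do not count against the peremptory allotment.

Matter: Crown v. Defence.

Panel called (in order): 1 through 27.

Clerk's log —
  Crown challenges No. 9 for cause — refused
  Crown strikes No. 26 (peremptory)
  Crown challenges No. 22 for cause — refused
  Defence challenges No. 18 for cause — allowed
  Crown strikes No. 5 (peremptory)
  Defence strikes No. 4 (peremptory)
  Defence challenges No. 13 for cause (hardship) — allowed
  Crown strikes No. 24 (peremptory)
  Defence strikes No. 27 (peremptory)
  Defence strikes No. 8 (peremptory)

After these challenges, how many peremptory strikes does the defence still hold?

6

Defence allotment: 7 base + 1 × 2 alternates = 9.
Defence peremptories used: #4, #27, #8 — 3 (for-cause on #18, #13 don't count).
Remaining: 9 − 3 = 6.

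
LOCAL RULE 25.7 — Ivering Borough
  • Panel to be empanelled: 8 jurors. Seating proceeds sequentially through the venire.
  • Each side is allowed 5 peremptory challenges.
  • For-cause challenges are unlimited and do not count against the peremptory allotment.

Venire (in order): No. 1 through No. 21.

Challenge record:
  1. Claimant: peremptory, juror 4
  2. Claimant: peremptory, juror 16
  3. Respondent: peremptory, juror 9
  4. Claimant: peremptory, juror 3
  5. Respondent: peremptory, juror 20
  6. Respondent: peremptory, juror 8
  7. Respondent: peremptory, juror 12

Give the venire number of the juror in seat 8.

Removed: #3, #4, #8, #9, #12, #16, #20.
Filling seats in venire order through position 8: #1, #2, #5, #6, #7, #10, #11, #13.
So seat 8 is #13.

13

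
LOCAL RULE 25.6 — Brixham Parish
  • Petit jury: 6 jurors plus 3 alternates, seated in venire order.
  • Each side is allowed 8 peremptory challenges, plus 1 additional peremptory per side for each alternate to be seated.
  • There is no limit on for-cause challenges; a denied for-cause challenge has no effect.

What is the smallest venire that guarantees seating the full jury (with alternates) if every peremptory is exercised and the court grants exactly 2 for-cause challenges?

33

Seats to fill: 6 + 3 alternates = 9.
Peremptories: 8 + 1×3 = 11 per side × 2 sides = 22.
For-cause removals: 2.
Minimum venire: 9 + 22 + 2 = 33.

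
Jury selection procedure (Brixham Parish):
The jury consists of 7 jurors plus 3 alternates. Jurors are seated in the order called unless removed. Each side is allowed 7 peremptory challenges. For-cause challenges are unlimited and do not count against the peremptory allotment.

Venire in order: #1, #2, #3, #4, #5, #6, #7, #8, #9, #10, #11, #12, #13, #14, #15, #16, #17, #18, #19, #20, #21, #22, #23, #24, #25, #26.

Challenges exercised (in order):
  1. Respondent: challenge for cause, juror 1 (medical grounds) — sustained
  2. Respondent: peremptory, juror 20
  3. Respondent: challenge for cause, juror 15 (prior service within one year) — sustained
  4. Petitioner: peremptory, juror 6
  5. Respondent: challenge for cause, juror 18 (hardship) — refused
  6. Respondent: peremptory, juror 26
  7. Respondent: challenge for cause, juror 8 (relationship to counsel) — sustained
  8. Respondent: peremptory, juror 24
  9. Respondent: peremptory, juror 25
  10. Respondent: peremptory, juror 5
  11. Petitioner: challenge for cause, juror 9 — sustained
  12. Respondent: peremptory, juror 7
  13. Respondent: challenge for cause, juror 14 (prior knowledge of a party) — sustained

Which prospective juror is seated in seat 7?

13

Removed: #1, #5, #6, #7, #8, #9, #14, #15, #20, #24, #25, #26. (#18 stays — for-cause denied.)
Seating in order: seats 1–7 → #2, #3, #4, #10, #11, #12, #13; alternates → #16, #17, #18.
So seat 7 is #13.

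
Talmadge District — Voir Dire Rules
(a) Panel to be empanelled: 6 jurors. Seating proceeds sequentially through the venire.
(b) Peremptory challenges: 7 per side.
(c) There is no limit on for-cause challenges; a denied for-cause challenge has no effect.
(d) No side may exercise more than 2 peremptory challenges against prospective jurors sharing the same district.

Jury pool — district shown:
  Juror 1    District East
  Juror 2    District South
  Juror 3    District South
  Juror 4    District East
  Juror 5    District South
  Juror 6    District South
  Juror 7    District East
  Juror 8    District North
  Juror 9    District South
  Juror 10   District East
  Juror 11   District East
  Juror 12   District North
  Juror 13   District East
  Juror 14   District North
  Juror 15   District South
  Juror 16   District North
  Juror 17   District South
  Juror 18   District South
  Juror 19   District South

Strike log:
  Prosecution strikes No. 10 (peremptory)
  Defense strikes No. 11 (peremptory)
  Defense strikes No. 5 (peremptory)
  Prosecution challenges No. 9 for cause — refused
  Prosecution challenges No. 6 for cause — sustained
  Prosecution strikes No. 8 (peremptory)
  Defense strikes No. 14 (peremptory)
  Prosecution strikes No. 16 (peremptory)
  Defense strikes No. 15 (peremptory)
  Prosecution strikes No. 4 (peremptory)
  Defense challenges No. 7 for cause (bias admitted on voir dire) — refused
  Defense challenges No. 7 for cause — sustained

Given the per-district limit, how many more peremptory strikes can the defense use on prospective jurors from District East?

1

Defense peremptories so far: #11, #5, #14, #15 — 4 of 7 used, 3 left overall.
Against District East: #11 — 1 used; per-district cap 2 leaves 1.
Binding limit: min(3, 1) = 1.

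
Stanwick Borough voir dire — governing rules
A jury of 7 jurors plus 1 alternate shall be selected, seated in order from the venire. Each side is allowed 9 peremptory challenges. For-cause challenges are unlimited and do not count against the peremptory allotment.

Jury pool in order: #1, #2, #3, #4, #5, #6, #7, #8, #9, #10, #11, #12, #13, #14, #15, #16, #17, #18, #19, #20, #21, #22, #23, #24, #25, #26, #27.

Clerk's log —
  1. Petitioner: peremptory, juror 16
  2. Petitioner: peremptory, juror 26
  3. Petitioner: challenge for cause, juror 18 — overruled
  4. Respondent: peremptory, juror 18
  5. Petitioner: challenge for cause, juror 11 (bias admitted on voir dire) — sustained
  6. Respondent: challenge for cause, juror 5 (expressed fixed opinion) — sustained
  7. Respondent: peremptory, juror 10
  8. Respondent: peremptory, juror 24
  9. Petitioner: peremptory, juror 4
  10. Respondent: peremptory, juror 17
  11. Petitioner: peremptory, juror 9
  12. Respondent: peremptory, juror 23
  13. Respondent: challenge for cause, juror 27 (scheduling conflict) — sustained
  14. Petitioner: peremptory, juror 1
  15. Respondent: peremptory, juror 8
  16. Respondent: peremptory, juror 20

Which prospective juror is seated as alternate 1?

Removed: #1, #4, #5, #8, #9, #10, #11, #16, #17, #18, #20, #23, #24, #26, #27.
Filling seats in venire order through position 8: #2, #3, #6, #7, #12, #13, #14, #15.
So alternate 1 is #15.

15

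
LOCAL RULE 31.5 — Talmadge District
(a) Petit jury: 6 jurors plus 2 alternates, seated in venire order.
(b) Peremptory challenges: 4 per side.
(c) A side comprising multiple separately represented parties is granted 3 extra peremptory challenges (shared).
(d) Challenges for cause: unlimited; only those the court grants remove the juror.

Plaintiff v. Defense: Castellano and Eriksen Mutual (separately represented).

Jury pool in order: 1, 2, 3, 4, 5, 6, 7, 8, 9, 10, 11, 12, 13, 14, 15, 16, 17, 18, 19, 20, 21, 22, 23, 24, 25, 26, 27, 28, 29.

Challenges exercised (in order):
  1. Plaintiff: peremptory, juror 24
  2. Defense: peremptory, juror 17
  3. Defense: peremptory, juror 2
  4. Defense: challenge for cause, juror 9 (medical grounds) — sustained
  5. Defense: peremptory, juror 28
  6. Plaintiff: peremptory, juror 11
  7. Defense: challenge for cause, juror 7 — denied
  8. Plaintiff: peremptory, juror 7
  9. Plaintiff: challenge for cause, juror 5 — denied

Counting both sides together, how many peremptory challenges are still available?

5

Plaintiff allotment: 4. Defense allotment: 4 base + 3 multi-party = 7.
Plaintiff peremptories used: #24, #11, #7 — 3 (the for-cause on #5 doesn't count).
Defense peremptories used: #17, #2, #28 — 3 (for-cause on #9, #7 don't count).
Remaining: (4 − 3) + (7 − 3) = 5.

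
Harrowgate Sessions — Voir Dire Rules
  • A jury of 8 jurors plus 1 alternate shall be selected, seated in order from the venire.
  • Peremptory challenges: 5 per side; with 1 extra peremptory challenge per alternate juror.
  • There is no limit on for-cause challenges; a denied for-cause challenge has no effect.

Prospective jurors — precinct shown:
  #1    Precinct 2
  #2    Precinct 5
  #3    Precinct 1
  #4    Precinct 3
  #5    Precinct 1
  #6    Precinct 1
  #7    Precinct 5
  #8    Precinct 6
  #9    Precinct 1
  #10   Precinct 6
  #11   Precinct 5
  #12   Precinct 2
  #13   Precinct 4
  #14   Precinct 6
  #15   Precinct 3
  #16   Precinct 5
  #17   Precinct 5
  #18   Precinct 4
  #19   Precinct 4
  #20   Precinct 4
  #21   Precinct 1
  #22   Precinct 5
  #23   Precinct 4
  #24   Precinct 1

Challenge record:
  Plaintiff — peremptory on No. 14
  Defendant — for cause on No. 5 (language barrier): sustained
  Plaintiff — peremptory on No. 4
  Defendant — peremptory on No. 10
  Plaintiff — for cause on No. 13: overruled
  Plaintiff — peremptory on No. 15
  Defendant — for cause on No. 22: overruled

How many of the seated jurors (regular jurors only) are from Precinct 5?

3

Removed: #4, #5, #10, #14, #15.
Seated jurors 1–8: #1, #2, #3, #6, #7, #8, #9, #11 (alternates #12 not counted).
Of those, in Precinct 5: #2, #7, #11 → 3.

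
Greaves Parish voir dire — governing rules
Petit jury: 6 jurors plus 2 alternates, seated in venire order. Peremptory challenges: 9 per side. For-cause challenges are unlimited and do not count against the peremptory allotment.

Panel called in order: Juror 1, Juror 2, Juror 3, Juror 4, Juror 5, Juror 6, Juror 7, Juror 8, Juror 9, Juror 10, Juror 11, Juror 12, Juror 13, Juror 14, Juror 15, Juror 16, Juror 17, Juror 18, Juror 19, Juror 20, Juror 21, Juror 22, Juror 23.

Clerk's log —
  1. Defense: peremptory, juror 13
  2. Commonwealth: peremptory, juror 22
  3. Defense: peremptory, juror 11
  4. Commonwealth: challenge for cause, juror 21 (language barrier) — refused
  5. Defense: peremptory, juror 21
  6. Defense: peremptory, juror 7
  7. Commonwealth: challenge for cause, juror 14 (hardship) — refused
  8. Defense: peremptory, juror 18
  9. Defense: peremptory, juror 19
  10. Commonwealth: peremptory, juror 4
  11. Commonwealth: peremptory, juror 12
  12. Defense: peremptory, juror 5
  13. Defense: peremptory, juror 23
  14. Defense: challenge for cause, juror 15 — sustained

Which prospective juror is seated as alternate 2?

14

Removed: #4, #5, #7, #11, #12, #13, #15, #18, #19, #21, #22, #23. (#14 stays — for-cause denied.)
Seating in order: seats 1–6 → #1, #2, #3, #6, #8, #9; alternates → #10, #14.
So alternate 2 is #14.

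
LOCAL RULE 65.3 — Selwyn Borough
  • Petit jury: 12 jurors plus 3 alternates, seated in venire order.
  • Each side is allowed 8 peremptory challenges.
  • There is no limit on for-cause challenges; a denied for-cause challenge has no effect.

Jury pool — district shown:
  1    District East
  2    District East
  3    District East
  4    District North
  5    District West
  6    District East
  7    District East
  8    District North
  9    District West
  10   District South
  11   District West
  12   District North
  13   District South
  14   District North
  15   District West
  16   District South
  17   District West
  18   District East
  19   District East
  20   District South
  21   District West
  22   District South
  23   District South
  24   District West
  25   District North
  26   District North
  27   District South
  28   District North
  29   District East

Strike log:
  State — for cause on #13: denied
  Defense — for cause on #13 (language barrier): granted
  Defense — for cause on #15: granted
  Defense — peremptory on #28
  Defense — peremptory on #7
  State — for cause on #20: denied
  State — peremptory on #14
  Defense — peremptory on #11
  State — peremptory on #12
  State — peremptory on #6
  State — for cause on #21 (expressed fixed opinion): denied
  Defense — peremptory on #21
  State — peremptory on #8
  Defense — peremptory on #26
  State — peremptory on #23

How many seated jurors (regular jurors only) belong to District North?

1

Removed: #6, #7, #8, #11, #12, #13, #14, #15, #21, #23, #26, #28.
Seated jurors 1–12: #1, #2, #3, #4, #5, #9, #10, #16, #17, #18, #19, #20 (alternates #22, #24, #25 not counted).
Of those, in District North: #4 → 1.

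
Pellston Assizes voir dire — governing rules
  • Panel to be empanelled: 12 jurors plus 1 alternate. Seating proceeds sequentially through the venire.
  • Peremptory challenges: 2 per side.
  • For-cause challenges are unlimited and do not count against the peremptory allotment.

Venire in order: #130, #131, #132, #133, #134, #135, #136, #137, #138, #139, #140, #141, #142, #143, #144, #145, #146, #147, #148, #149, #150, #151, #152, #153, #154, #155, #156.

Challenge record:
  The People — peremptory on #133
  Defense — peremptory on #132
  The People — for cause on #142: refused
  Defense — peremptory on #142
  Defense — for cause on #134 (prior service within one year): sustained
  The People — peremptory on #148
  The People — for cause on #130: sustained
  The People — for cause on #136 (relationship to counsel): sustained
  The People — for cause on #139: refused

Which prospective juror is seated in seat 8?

143

Removed: #130, #132, #133, #134, #136, #142, #148. (#139 stays — for-cause denied.)
Filling seats in venire order through position 8: #131, #135, #137, #138, #139, #140, #141, #143.
So seat 8 is #143.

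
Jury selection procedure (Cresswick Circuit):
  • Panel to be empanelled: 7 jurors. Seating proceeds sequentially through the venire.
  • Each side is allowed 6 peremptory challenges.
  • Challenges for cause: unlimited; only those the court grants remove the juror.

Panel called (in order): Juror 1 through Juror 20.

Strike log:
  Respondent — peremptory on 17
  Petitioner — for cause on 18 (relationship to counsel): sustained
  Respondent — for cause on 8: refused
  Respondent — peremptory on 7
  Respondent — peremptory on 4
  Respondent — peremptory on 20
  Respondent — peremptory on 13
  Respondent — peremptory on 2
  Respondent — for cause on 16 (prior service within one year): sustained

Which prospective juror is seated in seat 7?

Removed: #2, #4, #7, #13, #16, #17, #18, #20. (#8 stays — for-cause denied.)
Filling seats in venire order through position 7: #1, #3, #5, #6, #8, #9, #10.
So seat 7 is #10.

10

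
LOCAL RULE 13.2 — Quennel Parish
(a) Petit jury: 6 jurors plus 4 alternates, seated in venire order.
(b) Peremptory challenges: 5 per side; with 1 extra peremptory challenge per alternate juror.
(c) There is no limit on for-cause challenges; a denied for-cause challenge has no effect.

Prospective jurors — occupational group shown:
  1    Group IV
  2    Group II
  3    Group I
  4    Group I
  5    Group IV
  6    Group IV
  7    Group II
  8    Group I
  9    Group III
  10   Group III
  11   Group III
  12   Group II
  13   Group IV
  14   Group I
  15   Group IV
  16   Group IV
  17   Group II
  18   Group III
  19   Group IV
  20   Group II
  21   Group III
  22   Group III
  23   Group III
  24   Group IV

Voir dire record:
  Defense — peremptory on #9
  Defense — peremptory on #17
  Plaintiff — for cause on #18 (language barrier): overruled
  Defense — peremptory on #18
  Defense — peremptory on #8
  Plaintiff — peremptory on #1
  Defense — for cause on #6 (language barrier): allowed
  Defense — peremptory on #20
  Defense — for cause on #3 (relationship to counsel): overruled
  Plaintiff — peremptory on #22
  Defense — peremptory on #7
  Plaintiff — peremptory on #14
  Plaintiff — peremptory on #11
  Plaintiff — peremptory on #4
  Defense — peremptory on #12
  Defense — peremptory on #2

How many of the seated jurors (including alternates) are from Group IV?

Removed: #1, #2, #4, #6, #7, #8, #9, #11, #12, #14, #17, #18, #20, #22.
Seated (10 incl. alternates): #3, #5, #10, #13, #15, #16, #19, #21, #23, #24.
Of those, in Group IV: #5, #13, #15, #16, #19, #24 → 6.

6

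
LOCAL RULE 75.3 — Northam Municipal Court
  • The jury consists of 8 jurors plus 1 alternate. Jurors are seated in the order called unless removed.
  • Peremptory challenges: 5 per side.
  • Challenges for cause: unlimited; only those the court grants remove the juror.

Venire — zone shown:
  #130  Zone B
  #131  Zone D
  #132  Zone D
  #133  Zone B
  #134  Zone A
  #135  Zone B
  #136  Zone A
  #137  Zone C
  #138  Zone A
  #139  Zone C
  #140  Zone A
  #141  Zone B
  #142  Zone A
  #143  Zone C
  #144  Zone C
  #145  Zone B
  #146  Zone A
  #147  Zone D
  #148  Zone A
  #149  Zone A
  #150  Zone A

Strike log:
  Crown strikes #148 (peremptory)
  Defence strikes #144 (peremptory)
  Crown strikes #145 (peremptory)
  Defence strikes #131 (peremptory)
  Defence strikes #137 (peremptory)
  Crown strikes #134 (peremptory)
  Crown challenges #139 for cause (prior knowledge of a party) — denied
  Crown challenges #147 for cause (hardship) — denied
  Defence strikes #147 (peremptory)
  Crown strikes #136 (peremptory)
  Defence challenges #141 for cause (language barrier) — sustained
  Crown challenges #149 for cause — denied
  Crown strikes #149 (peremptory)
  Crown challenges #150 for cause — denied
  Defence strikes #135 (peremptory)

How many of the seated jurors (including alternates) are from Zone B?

Removed: #131, #134, #135, #136, #137, #141, #144, #145, #147, #148, #149.
Seated (9 incl. alternates): #130, #132, #133, #138, #139, #140, #142, #143, #146.
Of those, in Zone B: #130, #133 → 2.

2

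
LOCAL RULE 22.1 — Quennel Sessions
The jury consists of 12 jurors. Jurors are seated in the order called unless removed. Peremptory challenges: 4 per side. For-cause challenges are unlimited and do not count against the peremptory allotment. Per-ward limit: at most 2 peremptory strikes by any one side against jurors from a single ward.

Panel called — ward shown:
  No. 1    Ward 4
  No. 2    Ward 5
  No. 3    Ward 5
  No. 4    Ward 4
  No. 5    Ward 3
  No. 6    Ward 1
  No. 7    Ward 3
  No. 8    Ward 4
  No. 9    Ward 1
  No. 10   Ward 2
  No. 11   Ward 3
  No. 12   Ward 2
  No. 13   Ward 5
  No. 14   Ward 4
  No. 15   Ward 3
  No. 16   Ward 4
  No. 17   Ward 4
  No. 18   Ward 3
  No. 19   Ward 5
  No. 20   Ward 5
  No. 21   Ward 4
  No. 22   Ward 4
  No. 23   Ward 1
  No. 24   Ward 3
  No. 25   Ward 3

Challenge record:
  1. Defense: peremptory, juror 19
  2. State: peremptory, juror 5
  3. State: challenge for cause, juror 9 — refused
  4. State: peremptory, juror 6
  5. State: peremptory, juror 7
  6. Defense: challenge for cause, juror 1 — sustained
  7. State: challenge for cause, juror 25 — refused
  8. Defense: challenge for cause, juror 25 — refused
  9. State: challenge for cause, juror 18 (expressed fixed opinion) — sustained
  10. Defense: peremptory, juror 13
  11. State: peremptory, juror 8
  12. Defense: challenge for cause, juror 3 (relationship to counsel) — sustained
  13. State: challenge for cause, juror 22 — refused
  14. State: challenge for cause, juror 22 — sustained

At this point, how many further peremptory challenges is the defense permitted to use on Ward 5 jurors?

Defense peremptories so far: #19, #13 — 2 of 4 used, 2 left overall.
Against Ward 5: #19, #13 — 2 used; per-ward cap 2 leaves 0.
Binding limit: min(2, 0) = 0.

0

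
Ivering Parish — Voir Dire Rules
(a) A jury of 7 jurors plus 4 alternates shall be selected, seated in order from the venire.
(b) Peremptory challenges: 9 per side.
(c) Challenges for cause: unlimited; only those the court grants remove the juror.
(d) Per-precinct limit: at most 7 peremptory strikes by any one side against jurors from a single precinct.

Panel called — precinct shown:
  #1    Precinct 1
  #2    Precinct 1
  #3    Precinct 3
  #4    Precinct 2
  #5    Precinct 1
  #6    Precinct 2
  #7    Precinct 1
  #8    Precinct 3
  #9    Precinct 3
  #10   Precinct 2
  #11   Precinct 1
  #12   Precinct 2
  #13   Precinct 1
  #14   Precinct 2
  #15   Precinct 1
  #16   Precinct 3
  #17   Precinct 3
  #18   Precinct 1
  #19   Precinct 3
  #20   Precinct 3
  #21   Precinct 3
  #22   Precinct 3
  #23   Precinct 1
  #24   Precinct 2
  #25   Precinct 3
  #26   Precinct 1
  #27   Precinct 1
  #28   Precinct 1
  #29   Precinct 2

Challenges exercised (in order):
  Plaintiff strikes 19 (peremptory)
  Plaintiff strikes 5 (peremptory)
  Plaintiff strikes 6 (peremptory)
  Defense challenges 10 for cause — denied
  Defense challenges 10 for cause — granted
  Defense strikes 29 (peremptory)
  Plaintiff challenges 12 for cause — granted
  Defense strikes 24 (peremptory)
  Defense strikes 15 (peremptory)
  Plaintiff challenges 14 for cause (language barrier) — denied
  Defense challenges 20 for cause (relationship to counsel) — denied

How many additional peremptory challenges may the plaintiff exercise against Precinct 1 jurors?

Plaintiff peremptories so far: #19, #5, #6 — 3 of 9 used, 6 left overall.
Against Precinct 1: #5 — 1 used; per-precinct cap 7 leaves 6.
Binding limit: min(6, 6) = 6.

6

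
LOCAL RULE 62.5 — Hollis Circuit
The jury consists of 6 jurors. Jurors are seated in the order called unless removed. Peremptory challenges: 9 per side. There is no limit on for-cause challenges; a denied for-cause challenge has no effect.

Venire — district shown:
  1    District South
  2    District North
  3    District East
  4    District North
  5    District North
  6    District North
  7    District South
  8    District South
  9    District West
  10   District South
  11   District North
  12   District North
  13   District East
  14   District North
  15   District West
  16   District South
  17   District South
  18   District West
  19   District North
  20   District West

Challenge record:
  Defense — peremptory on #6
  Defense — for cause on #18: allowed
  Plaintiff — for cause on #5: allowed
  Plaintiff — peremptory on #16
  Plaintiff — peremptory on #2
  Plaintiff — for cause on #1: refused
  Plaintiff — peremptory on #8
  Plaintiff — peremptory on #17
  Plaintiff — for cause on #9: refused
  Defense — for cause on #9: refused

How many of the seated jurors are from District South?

3

Removed: #2, #5, #6, #8, #16, #17, #18.
Seated jurors 1–6: #1, #3, #4, #7, #9, #10.
Of those, in District South: #1, #7, #10 → 3.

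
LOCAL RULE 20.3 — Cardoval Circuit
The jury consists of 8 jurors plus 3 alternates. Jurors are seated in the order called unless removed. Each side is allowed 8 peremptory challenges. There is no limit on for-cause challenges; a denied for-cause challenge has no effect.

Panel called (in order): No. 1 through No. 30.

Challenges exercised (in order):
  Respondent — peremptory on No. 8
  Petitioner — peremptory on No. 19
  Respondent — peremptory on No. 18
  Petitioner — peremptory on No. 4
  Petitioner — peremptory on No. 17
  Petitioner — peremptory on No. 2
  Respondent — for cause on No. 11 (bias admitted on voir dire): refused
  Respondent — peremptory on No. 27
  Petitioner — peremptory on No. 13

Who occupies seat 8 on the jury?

Removed: #2, #4, #8, #13, #17, #18, #19, #27. (#11 stays — for-cause denied.)
Seating in order: seats 1–8 → #1, #3, #5, #6, #7, #9, #10, #11; alternates → #12, #14, #15.
So seat 8 is #11.

11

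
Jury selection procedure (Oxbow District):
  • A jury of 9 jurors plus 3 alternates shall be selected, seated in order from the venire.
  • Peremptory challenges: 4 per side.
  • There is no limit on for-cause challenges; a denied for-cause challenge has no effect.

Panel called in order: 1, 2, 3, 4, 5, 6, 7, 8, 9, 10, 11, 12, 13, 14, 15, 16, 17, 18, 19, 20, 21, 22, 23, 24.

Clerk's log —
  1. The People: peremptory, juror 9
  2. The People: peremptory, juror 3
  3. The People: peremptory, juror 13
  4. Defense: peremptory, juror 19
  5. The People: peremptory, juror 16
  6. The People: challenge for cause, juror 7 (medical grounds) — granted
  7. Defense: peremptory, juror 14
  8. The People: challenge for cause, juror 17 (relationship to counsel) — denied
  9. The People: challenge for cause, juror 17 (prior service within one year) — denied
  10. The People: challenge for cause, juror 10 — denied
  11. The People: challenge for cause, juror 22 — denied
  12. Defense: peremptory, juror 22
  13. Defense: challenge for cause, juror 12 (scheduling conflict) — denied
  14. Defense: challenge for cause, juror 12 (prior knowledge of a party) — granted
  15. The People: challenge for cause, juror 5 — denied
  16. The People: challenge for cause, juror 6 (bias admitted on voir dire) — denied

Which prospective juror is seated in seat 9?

15

Removed: #3, #7, #9, #12, #13, #14, #16, #19, #22. (#5, #6, #10, #17 stay — for-cause denied.)
Filling seats in venire order through position 9: #1, #2, #4, #5, #6, #8, #10, #11, #15.
So seat 9 is #15.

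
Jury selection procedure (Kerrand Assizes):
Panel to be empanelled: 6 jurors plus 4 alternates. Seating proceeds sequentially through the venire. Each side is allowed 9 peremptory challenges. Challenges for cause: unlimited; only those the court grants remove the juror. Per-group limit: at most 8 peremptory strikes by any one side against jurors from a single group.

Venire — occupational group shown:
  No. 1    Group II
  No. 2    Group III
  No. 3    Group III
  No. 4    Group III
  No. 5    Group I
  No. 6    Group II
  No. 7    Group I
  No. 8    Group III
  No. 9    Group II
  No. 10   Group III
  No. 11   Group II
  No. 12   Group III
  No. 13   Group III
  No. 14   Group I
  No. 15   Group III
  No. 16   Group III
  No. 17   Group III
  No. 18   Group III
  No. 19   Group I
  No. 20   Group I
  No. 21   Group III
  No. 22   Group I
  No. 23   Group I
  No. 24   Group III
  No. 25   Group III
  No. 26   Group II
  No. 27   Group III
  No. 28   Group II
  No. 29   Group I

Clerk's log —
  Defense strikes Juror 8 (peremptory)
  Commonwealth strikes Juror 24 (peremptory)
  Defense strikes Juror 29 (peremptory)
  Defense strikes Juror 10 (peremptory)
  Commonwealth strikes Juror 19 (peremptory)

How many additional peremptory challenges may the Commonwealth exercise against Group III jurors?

Commonwealth peremptories so far: #24, #19 — 2 of 9 used, 7 left overall.
Against Group III: #24 — 1 used; per-group cap 8 leaves 7.
Binding limit: min(7, 7) = 7.

7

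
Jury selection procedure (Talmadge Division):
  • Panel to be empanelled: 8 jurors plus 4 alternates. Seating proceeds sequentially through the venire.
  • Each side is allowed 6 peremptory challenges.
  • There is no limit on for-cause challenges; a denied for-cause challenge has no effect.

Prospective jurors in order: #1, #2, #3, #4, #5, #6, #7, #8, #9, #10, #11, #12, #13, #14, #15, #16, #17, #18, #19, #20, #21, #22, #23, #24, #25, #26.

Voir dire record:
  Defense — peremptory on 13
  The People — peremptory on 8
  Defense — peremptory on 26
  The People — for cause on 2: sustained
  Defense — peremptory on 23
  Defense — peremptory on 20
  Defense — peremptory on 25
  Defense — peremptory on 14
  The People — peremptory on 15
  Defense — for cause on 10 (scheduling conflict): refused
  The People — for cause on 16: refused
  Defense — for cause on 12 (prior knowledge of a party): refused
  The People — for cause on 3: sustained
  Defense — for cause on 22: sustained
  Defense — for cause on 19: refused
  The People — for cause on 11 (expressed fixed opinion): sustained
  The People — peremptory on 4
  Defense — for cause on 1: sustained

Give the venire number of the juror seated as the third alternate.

Removed: #1, #2, #3, #4, #8, #11, #13, #14, #15, #20, #22, #23, #25, #26. (#10, #12, #16, #19 stay — for-cause denied.)
Filling seats in venire order through position 11: #5, #6, #7, #9, #10, #12, #16, #17, #18, #19, #21.
So alternate 3 is #21.

21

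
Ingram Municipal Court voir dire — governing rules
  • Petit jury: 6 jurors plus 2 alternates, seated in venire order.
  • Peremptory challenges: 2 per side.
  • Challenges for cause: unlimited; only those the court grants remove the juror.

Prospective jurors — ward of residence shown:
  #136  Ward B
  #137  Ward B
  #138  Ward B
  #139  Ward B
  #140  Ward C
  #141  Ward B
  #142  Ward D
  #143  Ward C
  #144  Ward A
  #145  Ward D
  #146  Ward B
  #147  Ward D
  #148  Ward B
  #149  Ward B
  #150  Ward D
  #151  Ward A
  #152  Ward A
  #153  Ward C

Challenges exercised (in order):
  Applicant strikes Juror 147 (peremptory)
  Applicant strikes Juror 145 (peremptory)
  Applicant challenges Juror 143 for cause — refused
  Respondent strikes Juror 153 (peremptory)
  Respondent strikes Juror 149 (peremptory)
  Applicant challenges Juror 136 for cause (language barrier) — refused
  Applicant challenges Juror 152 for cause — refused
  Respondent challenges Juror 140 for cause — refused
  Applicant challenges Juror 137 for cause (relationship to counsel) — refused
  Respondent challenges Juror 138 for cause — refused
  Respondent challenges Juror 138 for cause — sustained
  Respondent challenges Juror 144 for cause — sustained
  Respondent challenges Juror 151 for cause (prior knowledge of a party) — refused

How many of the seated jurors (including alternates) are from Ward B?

5

Removed: #138, #144, #145, #147, #149, #153.
Seated (8 incl. alternates): #136, #137, #139, #140, #141, #142, #143, #146.
Of those, in Ward B: #136, #137, #139, #141, #146 → 5.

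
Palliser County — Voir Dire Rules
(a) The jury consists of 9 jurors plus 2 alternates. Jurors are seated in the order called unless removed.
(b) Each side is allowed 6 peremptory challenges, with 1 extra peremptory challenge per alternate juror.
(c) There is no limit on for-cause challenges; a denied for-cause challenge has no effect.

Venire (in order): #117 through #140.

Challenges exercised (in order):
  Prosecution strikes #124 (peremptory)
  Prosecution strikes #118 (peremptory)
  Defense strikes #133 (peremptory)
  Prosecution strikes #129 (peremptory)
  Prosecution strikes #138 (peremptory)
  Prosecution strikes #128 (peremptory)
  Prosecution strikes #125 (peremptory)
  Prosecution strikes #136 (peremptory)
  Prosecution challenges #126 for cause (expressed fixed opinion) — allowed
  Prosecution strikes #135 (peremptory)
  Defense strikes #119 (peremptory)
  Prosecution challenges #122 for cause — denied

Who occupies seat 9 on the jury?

Removed: #118, #119, #124, #125, #126, #128, #129, #133, #135, #136, #138. (#122 stays — for-cause denied.)
Seating in order: seats 1–9 → #117, #120, #121, #122, #123, #127, #130, #131, #132; alternates → #134, #137.
So seat 9 is #132.

132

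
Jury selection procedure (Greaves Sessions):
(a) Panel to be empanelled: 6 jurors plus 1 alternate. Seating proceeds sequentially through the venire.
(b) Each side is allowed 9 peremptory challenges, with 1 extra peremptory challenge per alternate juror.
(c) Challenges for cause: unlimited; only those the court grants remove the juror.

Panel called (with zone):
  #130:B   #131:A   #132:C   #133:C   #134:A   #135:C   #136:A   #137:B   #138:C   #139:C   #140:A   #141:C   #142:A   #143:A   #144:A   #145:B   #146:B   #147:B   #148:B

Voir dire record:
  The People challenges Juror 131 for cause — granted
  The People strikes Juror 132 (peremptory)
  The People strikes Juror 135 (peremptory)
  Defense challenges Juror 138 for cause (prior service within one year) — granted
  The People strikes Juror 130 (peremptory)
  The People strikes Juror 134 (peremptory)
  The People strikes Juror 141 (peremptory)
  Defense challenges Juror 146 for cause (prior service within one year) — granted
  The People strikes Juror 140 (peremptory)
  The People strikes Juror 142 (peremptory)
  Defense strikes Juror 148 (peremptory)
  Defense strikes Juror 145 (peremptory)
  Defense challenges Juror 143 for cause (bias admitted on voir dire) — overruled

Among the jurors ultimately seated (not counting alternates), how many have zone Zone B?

1

Removed: #130, #131, #132, #134, #135, #138, #140, #141, #142, #145, #146, #148.
Seated jurors 1–6: #133, #136, #137, #139, #143, #144 (alternates #147 not counted).
Of those, in Zone B: #137 → 1.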